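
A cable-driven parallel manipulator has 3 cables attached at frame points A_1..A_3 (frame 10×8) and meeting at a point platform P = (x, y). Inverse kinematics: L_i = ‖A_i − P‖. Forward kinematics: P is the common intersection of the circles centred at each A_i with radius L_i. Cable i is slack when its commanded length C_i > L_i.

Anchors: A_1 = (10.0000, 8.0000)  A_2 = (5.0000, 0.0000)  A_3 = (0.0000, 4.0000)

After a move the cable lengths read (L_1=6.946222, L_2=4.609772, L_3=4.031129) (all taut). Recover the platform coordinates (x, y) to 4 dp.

expand ‖A_i−P‖²=L_i² and subtract eq 1 (q_i ≔ ‖A_i‖²−L_i²)
q_1 = 100.0000+64.0000−48.2500 = 115.7500
eq1−eq2 → [10.0000  16.0000]·P = 112.0000
eq1−eq3 → [20.0000  8.0000]·P = 116.0000
2×2 solve → P = (4.0000, 4.5000)

(4.0000, 4.5000)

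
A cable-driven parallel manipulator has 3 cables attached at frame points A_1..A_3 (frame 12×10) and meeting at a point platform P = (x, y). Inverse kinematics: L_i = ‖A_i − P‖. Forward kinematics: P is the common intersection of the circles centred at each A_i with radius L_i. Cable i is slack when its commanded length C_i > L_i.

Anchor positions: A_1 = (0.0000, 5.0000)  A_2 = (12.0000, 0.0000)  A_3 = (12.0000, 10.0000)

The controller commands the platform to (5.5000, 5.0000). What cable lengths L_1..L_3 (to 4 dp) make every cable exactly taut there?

(5.5000, 8.2006, 8.2006)

cable 1: Δx=-5.5000, Δy=0.0000; L_1 = √(Δx²+Δy²) = 5.5000
cable 2: Δx=6.5000, Δy=-5.0000; L_2 = √(Δx²+Δy²) = 8.2006
cable 3: Δx=6.5000, Δy=5.0000; L_3 = √(Δx²+Δy²) = 8.2006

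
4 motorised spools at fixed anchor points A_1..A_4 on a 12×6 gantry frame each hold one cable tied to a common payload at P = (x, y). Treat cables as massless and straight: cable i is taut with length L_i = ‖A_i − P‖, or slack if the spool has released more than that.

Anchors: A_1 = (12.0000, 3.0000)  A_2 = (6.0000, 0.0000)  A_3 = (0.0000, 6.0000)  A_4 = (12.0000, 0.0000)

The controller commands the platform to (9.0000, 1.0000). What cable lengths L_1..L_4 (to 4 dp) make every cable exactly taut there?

(3.6056, 3.1623, 10.2956, 3.1623)

L_1: Δ = A_1−P = (3.0000, 2.0000) → ‖Δ‖ = √13.0000 = 3.6056
L_2: Δ = A_2−P = (-3.0000, -1.0000) → ‖Δ‖ = √10.0000 = 3.1623
L_3: Δ = A_3−P = (-9.0000, 5.0000) → ‖Δ‖ = √106.0000 = 10.2956
L_4: Δ = A_4−P = (3.0000, -1.0000) → ‖Δ‖ = √10.0000 = 3.1623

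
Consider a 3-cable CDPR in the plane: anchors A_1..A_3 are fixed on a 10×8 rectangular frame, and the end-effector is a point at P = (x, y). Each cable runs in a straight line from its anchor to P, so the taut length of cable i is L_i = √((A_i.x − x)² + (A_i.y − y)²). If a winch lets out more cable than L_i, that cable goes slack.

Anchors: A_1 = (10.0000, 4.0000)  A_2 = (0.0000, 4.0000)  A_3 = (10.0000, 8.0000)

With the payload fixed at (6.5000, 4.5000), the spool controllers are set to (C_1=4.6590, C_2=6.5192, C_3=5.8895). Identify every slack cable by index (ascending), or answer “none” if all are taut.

i=1: geometric 3.5355 vs commanded 4.6590 ⇒ slack
i=2: geometric 6.5192 vs commanded 6.5192 ⇒ taut
i=3: geometric 4.9497 vs commanded 5.8895 ⇒ slack

1, 3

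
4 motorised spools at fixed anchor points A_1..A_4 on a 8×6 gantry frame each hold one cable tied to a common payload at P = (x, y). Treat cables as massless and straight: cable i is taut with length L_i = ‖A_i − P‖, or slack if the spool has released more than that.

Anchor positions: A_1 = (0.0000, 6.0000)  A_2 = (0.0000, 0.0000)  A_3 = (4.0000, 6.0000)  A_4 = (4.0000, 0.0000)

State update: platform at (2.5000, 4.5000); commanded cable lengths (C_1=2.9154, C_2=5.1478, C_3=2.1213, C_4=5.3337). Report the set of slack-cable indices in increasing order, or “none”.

4

i=1: geometric 2.9155 vs commanded 2.9154 ⇒ taut
i=2: geometric 5.1478 vs commanded 5.1478 ⇒ taut
i=3: geometric 2.1213 vs commanded 2.1213 ⇒ taut
i=4: geometric 4.7434 vs commanded 5.3337 ⇒ slack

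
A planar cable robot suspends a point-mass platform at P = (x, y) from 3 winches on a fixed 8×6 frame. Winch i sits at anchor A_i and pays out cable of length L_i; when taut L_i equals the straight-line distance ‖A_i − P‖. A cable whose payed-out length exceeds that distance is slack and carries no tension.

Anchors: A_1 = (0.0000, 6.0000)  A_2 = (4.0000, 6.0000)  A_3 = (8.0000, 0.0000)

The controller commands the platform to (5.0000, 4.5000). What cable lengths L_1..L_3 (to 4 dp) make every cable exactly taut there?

(5.2202, 1.8028, 5.4083)

cable 1: Δx=-5.0000, Δy=1.5000; L_1 = √(Δx²+Δy²) = 5.2202
cable 2: Δx=-1.0000, Δy=1.5000; L_2 = √(Δx²+Δy²) = 1.8028
cable 3: Δx=3.0000, Δy=-4.5000; L_3 = √(Δx²+Δy²) = 5.4083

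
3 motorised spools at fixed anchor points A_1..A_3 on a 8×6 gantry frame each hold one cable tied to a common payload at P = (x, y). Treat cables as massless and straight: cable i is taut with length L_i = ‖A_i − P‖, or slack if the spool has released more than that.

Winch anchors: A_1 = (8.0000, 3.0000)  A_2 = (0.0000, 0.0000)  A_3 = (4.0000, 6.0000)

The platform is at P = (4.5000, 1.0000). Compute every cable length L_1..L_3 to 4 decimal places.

(4.0311, 4.6098, 5.0249)

L_1 = √((8.0000−4.5000)² + (3.0000−1.0000)²) = 4.0311
L_2 = √((0.0000−4.5000)² + (0.0000−1.0000)²) = 4.6098
L_3 = √((4.0000−4.5000)² + (6.0000−1.0000)²) = 5.0249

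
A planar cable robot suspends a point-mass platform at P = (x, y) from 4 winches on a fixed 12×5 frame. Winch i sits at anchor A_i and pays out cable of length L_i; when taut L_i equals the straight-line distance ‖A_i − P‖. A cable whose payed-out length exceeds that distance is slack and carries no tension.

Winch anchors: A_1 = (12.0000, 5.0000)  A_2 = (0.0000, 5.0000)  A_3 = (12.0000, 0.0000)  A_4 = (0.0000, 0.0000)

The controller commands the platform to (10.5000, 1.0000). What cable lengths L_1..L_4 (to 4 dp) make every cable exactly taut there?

L_1: Δ = A_1−P = (1.5000, 4.0000) → ‖Δ‖ = √18.2500 = 4.2720
L_2: Δ = A_2−P = (-10.5000, 4.0000) → ‖Δ‖ = √126.2500 = 11.2361
L_3: Δ = A_3−P = (1.5000, -1.0000) → ‖Δ‖ = √3.2500 = 1.8028
L_4: Δ = A_4−P = (-10.5000, -1.0000) → ‖Δ‖ = √111.2500 = 10.5475

(4.2720, 11.2361, 1.8028, 10.5475)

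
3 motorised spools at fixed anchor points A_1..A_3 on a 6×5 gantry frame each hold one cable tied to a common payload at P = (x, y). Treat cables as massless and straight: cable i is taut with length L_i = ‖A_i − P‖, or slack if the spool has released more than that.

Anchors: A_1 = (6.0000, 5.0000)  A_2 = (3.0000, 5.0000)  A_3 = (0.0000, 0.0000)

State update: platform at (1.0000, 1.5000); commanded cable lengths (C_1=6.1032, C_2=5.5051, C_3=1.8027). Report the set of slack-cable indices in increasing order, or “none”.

i=1: geometric 6.1033 vs commanded 6.1032 ⇒ taut
i=2: geometric 4.0311 vs commanded 5.5051 ⇒ slack
i=3: geometric 1.8028 vs commanded 1.8027 ⇒ taut

2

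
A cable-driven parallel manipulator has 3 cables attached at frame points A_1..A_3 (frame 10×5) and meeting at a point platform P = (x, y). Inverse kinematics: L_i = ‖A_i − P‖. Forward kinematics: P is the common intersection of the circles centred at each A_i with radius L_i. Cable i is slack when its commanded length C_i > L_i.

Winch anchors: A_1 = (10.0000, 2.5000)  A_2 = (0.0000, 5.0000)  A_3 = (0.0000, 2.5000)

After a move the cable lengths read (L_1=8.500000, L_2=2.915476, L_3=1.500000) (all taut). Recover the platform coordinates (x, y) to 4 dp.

each cable: (A_i−P)·(A_i−P) = L_i²; let k_i = ‖A_i‖²−L_i²
k_1 = 100.0000+6.2500−72.2500 = 34.0000
row 1: 20.0000x − 5.0000y = 17.5000  (k_2=16.5000)
row 2: 20.0000x + 0.0000y = 30.0000  (k_3=4.0000)
Cramer on rows 1–2 → x = 1.5000, y = 2.5000

(1.5000, 2.5000)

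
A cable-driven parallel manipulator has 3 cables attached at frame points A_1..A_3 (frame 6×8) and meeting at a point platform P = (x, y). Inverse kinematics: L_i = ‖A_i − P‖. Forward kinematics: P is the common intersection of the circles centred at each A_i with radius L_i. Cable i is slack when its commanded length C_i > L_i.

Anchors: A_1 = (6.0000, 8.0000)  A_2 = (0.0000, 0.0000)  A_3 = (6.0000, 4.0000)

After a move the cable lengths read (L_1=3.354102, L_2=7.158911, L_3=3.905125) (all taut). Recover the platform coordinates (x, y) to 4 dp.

(3.0000, 6.5000)

expand ‖A_i−P‖²=L_i² and subtract eq 1 (c_i ≔ ‖A_i‖²−L_i²)
c_1 = 36.0000+64.0000−11.2500 = 88.7500
eq1−eq2 → [12.0000  16.0000]·P = 140.0000
eq1−eq3 → [0.0000  8.0000]·P = 52.0000
2×2 solve → P = (3.0000, 6.5000)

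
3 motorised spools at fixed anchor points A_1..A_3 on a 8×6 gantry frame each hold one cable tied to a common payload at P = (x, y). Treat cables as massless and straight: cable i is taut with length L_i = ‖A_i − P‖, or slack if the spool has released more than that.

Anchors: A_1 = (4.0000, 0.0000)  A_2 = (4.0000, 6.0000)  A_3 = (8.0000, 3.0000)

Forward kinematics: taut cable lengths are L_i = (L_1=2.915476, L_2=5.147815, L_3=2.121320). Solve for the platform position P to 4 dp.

expand ‖A_i−P‖²=L_i² and subtract eq 1 (k_i ≔ ‖A_i‖²−L_i²)
k_1 = 16.0000+0.0000−8.5000 = 7.5000
eq1−eq2 → [0.0000  -12.0000]·P = -18.0000
eq1−eq3 → [-8.0000  -6.0000]·P = -61.0000
2×2 solve → P = (6.5000, 1.5000)

(6.5000, 1.5000)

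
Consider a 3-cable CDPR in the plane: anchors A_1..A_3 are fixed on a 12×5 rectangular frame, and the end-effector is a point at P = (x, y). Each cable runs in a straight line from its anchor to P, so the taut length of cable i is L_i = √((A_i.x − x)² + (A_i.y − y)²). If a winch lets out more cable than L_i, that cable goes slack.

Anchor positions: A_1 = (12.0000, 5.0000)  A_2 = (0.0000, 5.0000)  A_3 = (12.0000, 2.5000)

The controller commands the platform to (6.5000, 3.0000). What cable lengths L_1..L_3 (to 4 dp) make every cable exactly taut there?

L_1: Δ = A_1−P = (5.5000, 2.0000) → ‖Δ‖ = √34.2500 = 5.8523
L_2: Δ = A_2−P = (-6.5000, 2.0000) → ‖Δ‖ = √46.2500 = 6.8007
L_3: Δ = A_3−P = (5.5000, -0.5000) → ‖Δ‖ = √30.5000 = 5.5227

(5.8523, 6.8007, 5.5227)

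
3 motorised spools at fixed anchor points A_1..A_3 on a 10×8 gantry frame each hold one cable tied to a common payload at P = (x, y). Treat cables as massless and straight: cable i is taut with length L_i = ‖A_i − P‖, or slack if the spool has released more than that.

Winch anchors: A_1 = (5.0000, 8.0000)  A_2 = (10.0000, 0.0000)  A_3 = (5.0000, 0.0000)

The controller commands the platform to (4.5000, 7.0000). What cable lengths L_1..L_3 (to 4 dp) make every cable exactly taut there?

L_1 = √((5.0000−4.5000)² + (8.0000−7.0000)²) = 1.1180
L_2 = √((10.0000−4.5000)² + (0.0000−7.0000)²) = 8.9022
L_3 = √((5.0000−4.5000)² + (0.0000−7.0000)²) = 7.0178

(1.1180, 8.9022, 7.0178)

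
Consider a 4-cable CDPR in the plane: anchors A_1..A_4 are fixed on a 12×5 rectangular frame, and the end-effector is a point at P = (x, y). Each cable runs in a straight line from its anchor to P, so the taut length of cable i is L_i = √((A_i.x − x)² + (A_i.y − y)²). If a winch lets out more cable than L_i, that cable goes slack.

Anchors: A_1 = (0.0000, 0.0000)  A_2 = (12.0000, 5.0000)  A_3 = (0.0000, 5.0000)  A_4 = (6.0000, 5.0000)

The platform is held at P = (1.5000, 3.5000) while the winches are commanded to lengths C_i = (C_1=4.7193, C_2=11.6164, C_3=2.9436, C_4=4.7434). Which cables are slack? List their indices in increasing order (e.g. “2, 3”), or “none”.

cable 1: √((-1.5000)²+(-3.5000)²)=3.8079, C_1=4.7193: slack
cable 2: √((10.5000)²+(1.5000)²)=10.6066, C_2=11.6164: slack
cable 3: √((-1.5000)²+(1.5000)²)=2.1213, C_3=2.9436: slack
cable 4: √((4.5000)²+(1.5000)²)=4.7434, C_4=4.7434: taut

1, 2, 3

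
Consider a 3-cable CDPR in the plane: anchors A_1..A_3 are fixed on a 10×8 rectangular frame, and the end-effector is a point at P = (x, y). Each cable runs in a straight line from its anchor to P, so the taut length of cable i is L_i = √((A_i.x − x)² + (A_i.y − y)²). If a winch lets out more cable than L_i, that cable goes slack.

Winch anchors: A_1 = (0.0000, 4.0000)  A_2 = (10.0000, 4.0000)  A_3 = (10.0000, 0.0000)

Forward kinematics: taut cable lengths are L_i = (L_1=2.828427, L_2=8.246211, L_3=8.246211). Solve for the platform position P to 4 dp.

(2.0000, 2.0000)

circle eqns → linear via eq_j − eq_1; set q_j = A_j·A_j − L_j²
q_1 = 0.0000+16.0000−8.0000 = 8.0000
-20.0000·x + 0.0000·y = q_1−q_2 = -40.0000
-20.0000·x + 8.0000·y = q_1−q_3 = -24.0000
solve first two rows → x=2.0000, y=2.0000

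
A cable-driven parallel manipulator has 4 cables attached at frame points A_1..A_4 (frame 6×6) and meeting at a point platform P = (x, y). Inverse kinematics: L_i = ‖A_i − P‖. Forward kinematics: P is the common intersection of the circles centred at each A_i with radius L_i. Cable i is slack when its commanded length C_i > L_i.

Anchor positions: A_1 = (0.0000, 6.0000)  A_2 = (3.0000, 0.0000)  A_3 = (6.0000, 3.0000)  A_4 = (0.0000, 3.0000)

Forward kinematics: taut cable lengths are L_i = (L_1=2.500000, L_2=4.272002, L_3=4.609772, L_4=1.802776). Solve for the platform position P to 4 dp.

expand ‖A_i−P‖²=L_i² and subtract eq 1 (k_i ≔ ‖A_i‖²−L_i²)
k_1 = 0.0000+36.0000−6.2500 = 29.7500
eq1−eq2 → [-6.0000  12.0000]·P = 39.0000
eq1−eq3 → [-12.0000  6.0000]·P = 6.0000
eq1−eq4 → [0.0000  6.0000]·P = 24.0000
2×2 solve → P = (1.5000, 4.0000)
check cable 4: ‖A_4−P‖² = 3.2500 ≈ L_4² = 3.2500 ✓

(1.5000, 4.0000)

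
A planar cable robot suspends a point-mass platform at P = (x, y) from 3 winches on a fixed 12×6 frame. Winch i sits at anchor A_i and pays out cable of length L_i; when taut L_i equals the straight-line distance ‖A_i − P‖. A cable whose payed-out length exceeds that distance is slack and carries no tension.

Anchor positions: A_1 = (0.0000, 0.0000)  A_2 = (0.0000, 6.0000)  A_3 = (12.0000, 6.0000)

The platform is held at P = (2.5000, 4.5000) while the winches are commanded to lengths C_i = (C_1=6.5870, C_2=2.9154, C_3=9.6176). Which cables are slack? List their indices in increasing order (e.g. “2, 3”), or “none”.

cable 1: L_1 = ‖A_1−P‖ = 5.1478;  C_1 = 6.5870 → slack
cable 2: L_2 = ‖A_2−P‖ = 2.9155;  C_2 = 2.9154 → taut
cable 3: L_3 = ‖A_3−P‖ = 9.6177;  C_3 = 9.6176 → taut

1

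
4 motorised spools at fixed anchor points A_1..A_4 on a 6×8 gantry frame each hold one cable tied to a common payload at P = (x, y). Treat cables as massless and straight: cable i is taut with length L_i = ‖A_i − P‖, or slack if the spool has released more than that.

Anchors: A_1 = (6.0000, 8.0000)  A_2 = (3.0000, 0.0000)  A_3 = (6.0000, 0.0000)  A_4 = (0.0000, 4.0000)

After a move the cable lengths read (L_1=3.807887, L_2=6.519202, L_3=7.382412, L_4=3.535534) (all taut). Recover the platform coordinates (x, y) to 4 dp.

circle eqns → linear via eq_j − eq_1; set k_j = A_j·A_j − L_j²
k_1 = 36.0000+64.0000−14.5000 = 85.5000
6.0000·x + 16.0000·y = k_1−k_2 = 119.0000
0.0000·x + 16.0000·y = k_1−k_3 = 104.0000
12.0000·x + 8.0000·y = k_1−k_4 = 82.0000
solve first two rows → x=2.5000, y=6.5000
check cable 4: ‖A_4−P‖² = 12.5000 ≈ L_4² = 12.5000 ✓

(2.5000, 6.5000)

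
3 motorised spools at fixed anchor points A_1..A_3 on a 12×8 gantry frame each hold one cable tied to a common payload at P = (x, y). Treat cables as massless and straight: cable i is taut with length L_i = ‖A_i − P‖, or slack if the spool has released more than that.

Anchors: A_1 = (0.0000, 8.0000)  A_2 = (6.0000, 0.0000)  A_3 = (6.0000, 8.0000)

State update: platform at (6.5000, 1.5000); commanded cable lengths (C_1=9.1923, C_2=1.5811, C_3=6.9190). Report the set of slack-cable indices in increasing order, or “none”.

i=1: geometric 9.1924 vs commanded 9.1923 ⇒ taut
i=2: geometric 1.5811 vs commanded 1.5811 ⇒ taut
i=3: geometric 6.5192 vs commanded 6.9190 ⇒ slack

3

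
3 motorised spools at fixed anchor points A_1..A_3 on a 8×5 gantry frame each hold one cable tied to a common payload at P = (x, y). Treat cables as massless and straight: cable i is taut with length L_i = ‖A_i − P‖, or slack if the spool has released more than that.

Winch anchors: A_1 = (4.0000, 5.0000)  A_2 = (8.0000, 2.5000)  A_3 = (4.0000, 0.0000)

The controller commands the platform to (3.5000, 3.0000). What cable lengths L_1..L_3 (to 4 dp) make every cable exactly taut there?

L_1 = √((4.0000−3.5000)² + (5.0000−3.0000)²) = 2.0616
L_2 = √((8.0000−3.5000)² + (2.5000−3.0000)²) = 4.5277
L_3 = √((4.0000−3.5000)² + (0.0000−3.0000)²) = 3.0414

(2.0616, 4.5277, 3.0414)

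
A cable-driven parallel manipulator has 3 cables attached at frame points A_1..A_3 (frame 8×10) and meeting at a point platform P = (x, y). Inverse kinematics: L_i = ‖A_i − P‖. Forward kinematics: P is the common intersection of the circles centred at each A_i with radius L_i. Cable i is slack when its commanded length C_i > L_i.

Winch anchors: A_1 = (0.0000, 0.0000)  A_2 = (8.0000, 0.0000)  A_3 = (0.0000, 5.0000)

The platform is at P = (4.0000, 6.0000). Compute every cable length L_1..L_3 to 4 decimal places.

L_1: Δ = A_1−P = (-4.0000, -6.0000) → ‖Δ‖ = √52.0000 = 7.2111
L_2: Δ = A_2−P = (4.0000, -6.0000) → ‖Δ‖ = √52.0000 = 7.2111
L_3: Δ = A_3−P = (-4.0000, -1.0000) → ‖Δ‖ = √17.0000 = 4.1231

(7.2111, 7.2111, 4.1231)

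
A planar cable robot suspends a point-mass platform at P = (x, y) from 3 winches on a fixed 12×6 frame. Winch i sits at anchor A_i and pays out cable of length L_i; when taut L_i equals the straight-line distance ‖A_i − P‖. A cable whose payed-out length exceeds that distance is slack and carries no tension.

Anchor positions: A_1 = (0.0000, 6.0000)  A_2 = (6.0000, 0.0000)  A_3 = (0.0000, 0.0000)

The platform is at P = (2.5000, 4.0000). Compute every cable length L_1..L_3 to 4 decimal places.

(3.2016, 5.3151, 4.7170)

cable 1: Δx=-2.5000, Δy=2.0000; L_1 = √(Δx²+Δy²) = 3.2016
cable 2: Δx=3.5000, Δy=-4.0000; L_2 = √(Δx²+Δy²) = 5.3151
cable 3: Δx=-2.5000, Δy=-4.0000; L_3 = √(Δx²+Δy²) = 4.7170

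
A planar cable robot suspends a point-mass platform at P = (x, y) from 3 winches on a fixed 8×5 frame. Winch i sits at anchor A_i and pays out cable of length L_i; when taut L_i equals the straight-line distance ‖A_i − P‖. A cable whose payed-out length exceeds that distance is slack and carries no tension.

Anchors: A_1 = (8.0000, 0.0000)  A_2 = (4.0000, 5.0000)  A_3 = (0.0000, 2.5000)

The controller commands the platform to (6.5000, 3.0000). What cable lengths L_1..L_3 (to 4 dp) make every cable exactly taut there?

L_1: Δ = A_1−P = (1.5000, -3.0000) → ‖Δ‖ = √11.2500 = 3.3541
L_2: Δ = A_2−P = (-2.5000, 2.0000) → ‖Δ‖ = √10.2500 = 3.2016
L_3: Δ = A_3−P = (-6.5000, -0.5000) → ‖Δ‖ = √42.5000 = 6.5192

(3.3541, 3.2016, 6.5192)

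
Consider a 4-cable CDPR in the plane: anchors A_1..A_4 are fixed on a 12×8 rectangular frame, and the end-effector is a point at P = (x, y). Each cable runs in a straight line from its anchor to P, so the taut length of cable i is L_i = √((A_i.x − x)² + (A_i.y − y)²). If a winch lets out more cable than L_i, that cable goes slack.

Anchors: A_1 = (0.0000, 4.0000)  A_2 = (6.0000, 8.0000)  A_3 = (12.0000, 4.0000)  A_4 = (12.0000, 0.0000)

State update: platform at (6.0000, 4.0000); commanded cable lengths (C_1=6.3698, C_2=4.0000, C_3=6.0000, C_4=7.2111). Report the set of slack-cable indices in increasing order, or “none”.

i=1: geometric 6.0000 vs commanded 6.3698 ⇒ slack
i=2: geometric 4.0000 vs commanded 4.0000 ⇒ taut
i=3: geometric 6.0000 vs commanded 6.0000 ⇒ taut
i=4: geometric 7.2111 vs commanded 7.2111 ⇒ taut

1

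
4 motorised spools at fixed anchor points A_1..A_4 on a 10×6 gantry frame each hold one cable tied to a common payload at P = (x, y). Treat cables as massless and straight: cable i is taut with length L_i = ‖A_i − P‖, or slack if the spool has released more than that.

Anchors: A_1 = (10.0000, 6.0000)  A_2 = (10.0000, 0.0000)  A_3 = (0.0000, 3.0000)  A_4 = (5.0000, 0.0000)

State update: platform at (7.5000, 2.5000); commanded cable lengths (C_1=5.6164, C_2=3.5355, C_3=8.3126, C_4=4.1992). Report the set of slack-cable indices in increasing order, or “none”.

cable 1: √((2.5000)²+(3.5000)²)=4.3012, C_1=5.6164: slack
cable 2: √((2.5000)²+(-2.5000)²)=3.5355, C_2=3.5355: taut
cable 3: √((-7.5000)²+(0.5000)²)=7.5166, C_3=8.3126: slack
cable 4: √((-2.5000)²+(-2.5000)²)=3.5355, C_4=4.1992: slack

1, 3, 4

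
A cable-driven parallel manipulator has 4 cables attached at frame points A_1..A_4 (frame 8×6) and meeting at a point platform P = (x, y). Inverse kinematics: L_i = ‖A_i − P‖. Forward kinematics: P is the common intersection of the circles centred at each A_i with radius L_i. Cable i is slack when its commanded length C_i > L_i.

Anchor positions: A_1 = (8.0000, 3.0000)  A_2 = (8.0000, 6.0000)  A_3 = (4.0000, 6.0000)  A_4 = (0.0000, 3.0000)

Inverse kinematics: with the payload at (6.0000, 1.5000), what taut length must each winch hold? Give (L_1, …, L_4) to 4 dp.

(2.5000, 4.9244, 4.9244, 6.1847)

cable 1: Δx=2.0000, Δy=1.5000; L_1 = √(Δx²+Δy²) = 2.5000
cable 2: Δx=2.0000, Δy=4.5000; L_2 = √(Δx²+Δy²) = 4.9244
cable 3: Δx=-2.0000, Δy=4.5000; L_3 = √(Δx²+Δy²) = 4.9244
cable 4: Δx=-6.0000, Δy=1.5000; L_4 = √(Δx²+Δy²) = 6.1847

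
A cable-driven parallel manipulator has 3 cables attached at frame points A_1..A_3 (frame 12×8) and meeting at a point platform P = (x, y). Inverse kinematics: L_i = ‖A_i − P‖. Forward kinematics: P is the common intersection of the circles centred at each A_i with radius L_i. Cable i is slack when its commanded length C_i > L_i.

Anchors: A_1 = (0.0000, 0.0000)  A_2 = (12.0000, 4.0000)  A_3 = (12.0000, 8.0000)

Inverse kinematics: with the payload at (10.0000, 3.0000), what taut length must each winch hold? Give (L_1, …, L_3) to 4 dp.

L_1 = √((0.0000−10.0000)² + (0.0000−3.0000)²) = 10.4403
L_2 = √((12.0000−10.0000)² + (4.0000−3.0000)²) = 2.2361
L_3 = √((12.0000−10.0000)² + (8.0000−3.0000)²) = 5.3852

(10.4403, 2.2361, 5.3852)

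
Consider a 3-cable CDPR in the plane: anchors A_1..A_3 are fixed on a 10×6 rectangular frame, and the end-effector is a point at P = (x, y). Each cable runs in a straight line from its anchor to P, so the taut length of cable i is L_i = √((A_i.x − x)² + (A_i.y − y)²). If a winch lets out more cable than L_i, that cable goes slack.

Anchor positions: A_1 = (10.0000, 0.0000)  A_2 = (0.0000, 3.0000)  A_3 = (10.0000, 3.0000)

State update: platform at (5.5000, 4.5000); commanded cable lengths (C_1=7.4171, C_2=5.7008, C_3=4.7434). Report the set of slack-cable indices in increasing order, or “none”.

i=1: geometric 6.3640 vs commanded 7.4171 ⇒ slack
i=2: geometric 5.7009 vs commanded 5.7008 ⇒ taut
i=3: geometric 4.7434 vs commanded 4.7434 ⇒ taut

1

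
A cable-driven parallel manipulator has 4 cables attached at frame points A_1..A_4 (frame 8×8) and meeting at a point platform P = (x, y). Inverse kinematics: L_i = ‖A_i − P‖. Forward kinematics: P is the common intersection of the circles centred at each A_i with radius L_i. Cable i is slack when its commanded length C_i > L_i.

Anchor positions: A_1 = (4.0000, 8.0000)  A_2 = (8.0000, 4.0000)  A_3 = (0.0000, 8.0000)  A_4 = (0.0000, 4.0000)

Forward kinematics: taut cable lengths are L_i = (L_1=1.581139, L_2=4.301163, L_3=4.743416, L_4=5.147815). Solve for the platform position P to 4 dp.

circle eqns → linear via eq_j − eq_1; set q_j = A_j·A_j − L_j²
q_1 = 16.0000+64.0000−2.5000 = 77.5000
-8.0000·x + 8.0000·y = q_1−q_2 = 16.0000
8.0000·x + 0.0000·y = q_1−q_3 = 36.0000
8.0000·x + 8.0000·y = q_1−q_4 = 88.0000
solve first two rows → x=4.5000, y=6.5000
check cable 4: ‖A_4−P‖² = 26.5000 ≈ L_4² = 26.5000 ✓

(4.5000, 6.5000)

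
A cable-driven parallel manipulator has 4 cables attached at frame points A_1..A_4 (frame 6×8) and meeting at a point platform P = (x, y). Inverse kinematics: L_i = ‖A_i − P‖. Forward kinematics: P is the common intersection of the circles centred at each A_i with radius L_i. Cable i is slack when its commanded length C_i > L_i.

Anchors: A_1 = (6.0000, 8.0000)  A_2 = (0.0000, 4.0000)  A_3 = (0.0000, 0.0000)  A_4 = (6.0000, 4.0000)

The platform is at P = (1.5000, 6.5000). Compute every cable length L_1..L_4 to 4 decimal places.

cable 1: Δx=4.5000, Δy=1.5000; L_1 = √(Δx²+Δy²) = 4.7434
cable 2: Δx=-1.5000, Δy=-2.5000; L_2 = √(Δx²+Δy²) = 2.9155
cable 3: Δx=-1.5000, Δy=-6.5000; L_3 = √(Δx²+Δy²) = 6.6708
cable 4: Δx=4.5000, Δy=-2.5000; L_4 = √(Δx²+Δy²) = 5.1478

(4.7434, 2.9155, 6.6708, 5.1478)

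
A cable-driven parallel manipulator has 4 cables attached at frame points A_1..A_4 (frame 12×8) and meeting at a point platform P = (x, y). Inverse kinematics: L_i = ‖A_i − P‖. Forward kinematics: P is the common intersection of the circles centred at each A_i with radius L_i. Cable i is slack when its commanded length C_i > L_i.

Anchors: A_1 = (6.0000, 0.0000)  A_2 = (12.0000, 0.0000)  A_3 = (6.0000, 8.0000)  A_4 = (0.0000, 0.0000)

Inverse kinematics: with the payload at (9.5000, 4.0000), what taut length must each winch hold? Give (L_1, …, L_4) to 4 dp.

(5.3151, 4.7170, 5.3151, 10.3078)

cable 1: Δx=-3.5000, Δy=-4.0000; L_1 = √(Δx²+Δy²) = 5.3151
cable 2: Δx=2.5000, Δy=-4.0000; L_2 = √(Δx²+Δy²) = 4.7170
cable 3: Δx=-3.5000, Δy=4.0000; L_3 = √(Δx²+Δy²) = 5.3151
cable 4: Δx=-9.5000, Δy=-4.0000; L_4 = √(Δx²+Δy²) = 10.3078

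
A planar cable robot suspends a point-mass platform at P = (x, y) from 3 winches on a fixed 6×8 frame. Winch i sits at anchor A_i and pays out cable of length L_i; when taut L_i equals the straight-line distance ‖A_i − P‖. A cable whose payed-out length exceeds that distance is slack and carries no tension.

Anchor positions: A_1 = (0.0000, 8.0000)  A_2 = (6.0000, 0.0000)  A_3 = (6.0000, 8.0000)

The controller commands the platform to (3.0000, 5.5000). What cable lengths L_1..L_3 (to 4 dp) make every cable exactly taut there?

(3.9051, 6.2650, 3.9051)

cable 1: Δx=-3.0000, Δy=2.5000; L_1 = √(Δx²+Δy²) = 3.9051
cable 2: Δx=3.0000, Δy=-5.5000; L_2 = √(Δx²+Δy²) = 6.2650
cable 3: Δx=3.0000, Δy=2.5000; L_3 = √(Δx²+Δy²) = 3.9051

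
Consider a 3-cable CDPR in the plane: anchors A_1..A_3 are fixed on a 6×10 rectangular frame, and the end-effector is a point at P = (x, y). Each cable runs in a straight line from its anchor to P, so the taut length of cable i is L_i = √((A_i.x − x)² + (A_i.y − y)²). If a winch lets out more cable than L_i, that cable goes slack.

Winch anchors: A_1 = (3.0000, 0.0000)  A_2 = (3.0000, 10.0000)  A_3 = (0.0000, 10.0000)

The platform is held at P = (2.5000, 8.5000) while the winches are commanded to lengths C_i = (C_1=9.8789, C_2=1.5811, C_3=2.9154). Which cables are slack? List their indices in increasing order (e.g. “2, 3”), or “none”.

i=1: geometric 8.5147 vs commanded 9.8789 ⇒ slack
i=2: geometric 1.5811 vs commanded 1.5811 ⇒ taut
i=3: geometric 2.9155 vs commanded 2.9154 ⇒ taut

1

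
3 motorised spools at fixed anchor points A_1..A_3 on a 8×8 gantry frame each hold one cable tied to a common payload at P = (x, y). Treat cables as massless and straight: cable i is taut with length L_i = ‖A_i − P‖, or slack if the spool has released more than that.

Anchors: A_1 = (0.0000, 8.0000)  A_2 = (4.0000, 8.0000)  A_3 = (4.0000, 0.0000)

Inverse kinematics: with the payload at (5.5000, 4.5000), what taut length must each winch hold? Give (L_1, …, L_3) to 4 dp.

L_1 = √((0.0000−5.5000)² + (8.0000−4.5000)²) = 6.5192
L_2 = √((4.0000−5.5000)² + (8.0000−4.5000)²) = 3.8079
L_3 = √((4.0000−5.5000)² + (0.0000−4.5000)²) = 4.7434

(6.5192, 3.8079, 4.7434)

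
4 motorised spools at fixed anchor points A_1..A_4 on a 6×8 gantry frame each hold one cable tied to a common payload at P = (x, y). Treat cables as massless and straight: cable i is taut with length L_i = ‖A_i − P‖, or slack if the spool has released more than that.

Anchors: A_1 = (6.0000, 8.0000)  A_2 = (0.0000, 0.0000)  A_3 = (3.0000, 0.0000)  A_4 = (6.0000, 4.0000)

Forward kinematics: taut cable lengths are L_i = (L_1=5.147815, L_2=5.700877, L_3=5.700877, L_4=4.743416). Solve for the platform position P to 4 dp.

(1.5000, 5.5000)

circle eqns → linear via eq_j − eq_1; set c_j = A_j·A_j − L_j²
c_1 = 36.0000+64.0000−26.5000 = 73.5000
12.0000·x + 16.0000·y = c_1−c_2 = 106.0000
6.0000·x + 16.0000·y = c_1−c_3 = 97.0000
0.0000·x + 8.0000·y = c_1−c_4 = 44.0000
solve first two rows → x=1.5000, y=5.5000
check cable 4: ‖A_4−P‖² = 22.5000 ≈ L_4² = 22.5000 ✓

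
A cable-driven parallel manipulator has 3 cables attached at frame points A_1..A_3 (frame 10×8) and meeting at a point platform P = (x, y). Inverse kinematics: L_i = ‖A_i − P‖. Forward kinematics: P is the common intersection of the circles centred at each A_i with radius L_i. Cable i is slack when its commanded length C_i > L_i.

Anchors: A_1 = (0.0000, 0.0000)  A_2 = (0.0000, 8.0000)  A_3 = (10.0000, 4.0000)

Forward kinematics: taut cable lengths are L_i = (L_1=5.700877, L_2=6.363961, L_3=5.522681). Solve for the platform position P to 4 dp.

(4.5000, 3.5000)

each cable: (A_i−P)·(A_i−P) = L_i²; let q_i = ‖A_i‖²−L_i²
q_1 = 0.0000+0.0000−32.5000 = -32.5000
row 1: 0.0000x − 16.0000y = -56.0000  (q_2=23.5000)
row 2: -20.0000x − 8.0000y = -118.0000  (q_3=85.5000)
Cramer on rows 1–2 → x = 4.5000, y = 3.5000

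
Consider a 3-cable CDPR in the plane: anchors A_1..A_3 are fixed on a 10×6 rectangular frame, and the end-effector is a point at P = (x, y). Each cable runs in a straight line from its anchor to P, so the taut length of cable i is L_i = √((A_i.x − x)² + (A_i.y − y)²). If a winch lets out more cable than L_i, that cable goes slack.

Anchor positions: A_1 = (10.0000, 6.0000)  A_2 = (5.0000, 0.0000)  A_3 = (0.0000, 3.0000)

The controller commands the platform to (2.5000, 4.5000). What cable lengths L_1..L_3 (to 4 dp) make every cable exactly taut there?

(7.6485, 5.1478, 2.9155)

cable 1: Δx=7.5000, Δy=1.5000; L_1 = √(Δx²+Δy²) = 7.6485
cable 2: Δx=2.5000, Δy=-4.5000; L_2 = √(Δx²+Δy²) = 5.1478
cable 3: Δx=-2.5000, Δy=-1.5000; L_3 = √(Δx²+Δy²) = 2.9155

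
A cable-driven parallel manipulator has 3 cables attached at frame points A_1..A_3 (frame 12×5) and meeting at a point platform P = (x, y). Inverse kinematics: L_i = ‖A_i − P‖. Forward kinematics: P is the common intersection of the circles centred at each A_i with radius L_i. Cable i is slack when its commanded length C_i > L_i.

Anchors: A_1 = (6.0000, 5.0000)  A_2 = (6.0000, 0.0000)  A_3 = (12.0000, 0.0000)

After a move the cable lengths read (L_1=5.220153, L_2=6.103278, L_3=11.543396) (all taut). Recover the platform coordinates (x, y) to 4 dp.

expand ‖A_i−P‖²=L_i² and subtract eq 1 (k_i ≔ ‖A_i‖²−L_i²)
k_1 = 36.0000+25.0000−27.2500 = 33.7500
eq1−eq2 → [0.0000  10.0000]·P = 35.0000
eq1−eq3 → [-12.0000  10.0000]·P = 23.0000
2×2 solve → P = (1.0000, 3.5000)

(1.0000, 3.5000)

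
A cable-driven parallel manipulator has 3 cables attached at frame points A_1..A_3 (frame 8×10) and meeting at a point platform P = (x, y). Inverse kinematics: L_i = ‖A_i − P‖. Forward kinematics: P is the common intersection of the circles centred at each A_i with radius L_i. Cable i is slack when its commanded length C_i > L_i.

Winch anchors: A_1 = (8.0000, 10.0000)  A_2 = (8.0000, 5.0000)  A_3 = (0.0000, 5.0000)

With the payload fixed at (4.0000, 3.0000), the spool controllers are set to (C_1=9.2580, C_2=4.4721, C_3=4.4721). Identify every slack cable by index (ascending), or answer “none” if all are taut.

i=1: geometric 8.0623 vs commanded 9.2580 ⇒ slack
i=2: geometric 4.4721 vs commanded 4.4721 ⇒ taut
i=3: geometric 4.4721 vs commanded 4.4721 ⇒ taut

1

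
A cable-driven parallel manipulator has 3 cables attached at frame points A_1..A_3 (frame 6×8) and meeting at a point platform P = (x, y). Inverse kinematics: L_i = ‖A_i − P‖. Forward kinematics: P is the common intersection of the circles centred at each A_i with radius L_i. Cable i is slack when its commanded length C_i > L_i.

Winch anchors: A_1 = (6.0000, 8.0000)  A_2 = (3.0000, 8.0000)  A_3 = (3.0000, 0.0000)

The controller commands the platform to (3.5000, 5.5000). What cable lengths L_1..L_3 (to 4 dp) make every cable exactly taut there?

(3.5355, 2.5495, 5.5227)

cable 1: Δx=2.5000, Δy=2.5000; L_1 = √(Δx²+Δy²) = 3.5355
cable 2: Δx=-0.5000, Δy=2.5000; L_2 = √(Δx²+Δy²) = 2.5495
cable 3: Δx=-0.5000, Δy=-5.5000; L_3 = √(Δx²+Δy²) = 5.5227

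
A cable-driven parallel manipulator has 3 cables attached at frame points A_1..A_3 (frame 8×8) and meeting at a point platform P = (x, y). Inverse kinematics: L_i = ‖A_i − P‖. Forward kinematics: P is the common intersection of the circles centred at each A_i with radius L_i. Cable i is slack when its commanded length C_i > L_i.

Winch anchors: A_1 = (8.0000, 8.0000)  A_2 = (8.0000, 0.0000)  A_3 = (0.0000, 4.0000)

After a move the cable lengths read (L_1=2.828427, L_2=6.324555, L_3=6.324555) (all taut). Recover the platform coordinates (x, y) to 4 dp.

circle eqns → linear via eq_j − eq_1; set q_j = A_j·A_j − L_j²
q_1 = 64.0000+64.0000−8.0000 = 120.0000
0.0000·x + 16.0000·y = q_1−q_2 = 96.0000
16.0000·x + 8.0000·y = q_1−q_3 = 144.0000
solve first two rows → x=6.0000, y=6.0000

(6.0000, 6.0000)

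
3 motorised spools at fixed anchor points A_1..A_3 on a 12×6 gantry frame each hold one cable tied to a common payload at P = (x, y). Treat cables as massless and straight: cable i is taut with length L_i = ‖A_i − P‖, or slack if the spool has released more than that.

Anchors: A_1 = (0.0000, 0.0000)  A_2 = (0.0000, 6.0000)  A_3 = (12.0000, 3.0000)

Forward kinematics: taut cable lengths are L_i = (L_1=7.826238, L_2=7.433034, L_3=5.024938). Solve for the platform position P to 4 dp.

(7.0000, 3.5000)

circle eqns → linear via eq_j − eq_1; set q_j = A_j·A_j − L_j²
q_1 = 0.0000+0.0000−61.2500 = -61.2500
0.0000·x − 12.0000·y = q_1−q_2 = -42.0000
-24.0000·x − 6.0000·y = q_1−q_3 = -189.0000
solve first two rows → x=7.0000, y=3.5000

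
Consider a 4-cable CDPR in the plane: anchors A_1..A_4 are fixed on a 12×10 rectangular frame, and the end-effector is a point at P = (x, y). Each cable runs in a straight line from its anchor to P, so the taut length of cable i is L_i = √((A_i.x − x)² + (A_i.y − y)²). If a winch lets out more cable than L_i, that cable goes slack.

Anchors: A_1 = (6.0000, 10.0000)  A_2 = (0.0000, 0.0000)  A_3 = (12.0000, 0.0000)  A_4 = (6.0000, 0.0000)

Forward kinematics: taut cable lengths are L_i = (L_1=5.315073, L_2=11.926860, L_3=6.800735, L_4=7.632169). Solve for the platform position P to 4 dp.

circle eqns → linear via eq_j − eq_1; set q_j = A_j·A_j − L_j²
q_1 = 36.0000+100.0000−28.2500 = 107.7500
12.0000·x + 20.0000·y = q_1−q_2 = 250.0000
-12.0000·x + 20.0000·y = q_1−q_3 = 10.0000
0.0000·x + 20.0000·y = q_1−q_4 = 130.0000
solve first two rows → x=10.0000, y=6.5000
check cable 4: ‖A_4−P‖² = 58.2500 ≈ L_4² = 58.2500 ✓

(10.0000, 6.5000)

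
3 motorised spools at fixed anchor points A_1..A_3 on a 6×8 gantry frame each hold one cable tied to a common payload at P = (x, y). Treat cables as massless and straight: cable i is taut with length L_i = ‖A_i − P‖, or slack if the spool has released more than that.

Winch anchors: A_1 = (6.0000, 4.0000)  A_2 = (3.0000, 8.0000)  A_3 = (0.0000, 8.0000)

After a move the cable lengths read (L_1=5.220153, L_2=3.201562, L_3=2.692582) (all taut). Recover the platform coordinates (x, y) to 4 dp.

(1.0000, 5.5000)

each cable: (A_i−P)·(A_i−P) = L_i²; let k_i = ‖A_i‖²−L_i²
k_1 = 36.0000+16.0000−27.2500 = 24.7500
row 1: 6.0000x − 8.0000y = -38.0000  (k_2=62.7500)
row 2: 12.0000x − 8.0000y = -32.0000  (k_3=56.7500)
Cramer on rows 1–2 → x = 1.0000, y = 5.5000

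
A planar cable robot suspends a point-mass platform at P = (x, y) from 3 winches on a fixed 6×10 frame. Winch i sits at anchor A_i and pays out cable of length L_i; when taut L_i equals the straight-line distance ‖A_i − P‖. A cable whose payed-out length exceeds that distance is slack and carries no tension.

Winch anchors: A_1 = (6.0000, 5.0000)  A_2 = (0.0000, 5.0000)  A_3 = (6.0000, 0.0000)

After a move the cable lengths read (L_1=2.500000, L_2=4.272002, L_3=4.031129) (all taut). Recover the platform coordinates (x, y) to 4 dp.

circle eqns → linear via eq_j − eq_1; set c_j = A_j·A_j − L_j²
c_1 = 36.0000+25.0000−6.2500 = 54.7500
12.0000·x + 0.0000·y = c_1−c_2 = 48.0000
0.0000·x + 10.0000·y = c_1−c_3 = 35.0000
solve first two rows → x=4.0000, y=3.5000

(4.0000, 3.5000)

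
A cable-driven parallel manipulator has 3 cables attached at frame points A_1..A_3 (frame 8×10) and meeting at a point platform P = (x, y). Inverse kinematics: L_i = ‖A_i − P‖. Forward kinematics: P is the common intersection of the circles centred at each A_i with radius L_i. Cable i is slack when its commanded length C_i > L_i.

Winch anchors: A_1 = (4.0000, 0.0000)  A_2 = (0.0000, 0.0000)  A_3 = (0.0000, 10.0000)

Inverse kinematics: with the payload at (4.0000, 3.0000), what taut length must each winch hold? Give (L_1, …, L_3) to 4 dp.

(3.0000, 5.0000, 8.0623)

L_1: Δ = A_1−P = (0.0000, -3.0000) → ‖Δ‖ = √9.0000 = 3.0000
L_2: Δ = A_2−P = (-4.0000, -3.0000) → ‖Δ‖ = √25.0000 = 5.0000
L_3: Δ = A_3−P = (-4.0000, 7.0000) → ‖Δ‖ = √65.0000 = 8.0623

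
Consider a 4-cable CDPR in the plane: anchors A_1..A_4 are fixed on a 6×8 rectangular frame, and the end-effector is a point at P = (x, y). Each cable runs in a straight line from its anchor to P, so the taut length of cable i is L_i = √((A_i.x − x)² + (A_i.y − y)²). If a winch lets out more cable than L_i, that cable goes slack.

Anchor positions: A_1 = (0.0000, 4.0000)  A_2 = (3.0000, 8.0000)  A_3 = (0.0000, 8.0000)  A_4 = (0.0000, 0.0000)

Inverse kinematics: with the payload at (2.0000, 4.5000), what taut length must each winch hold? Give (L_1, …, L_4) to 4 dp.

(2.0616, 3.6401, 4.0311, 4.9244)

L_1: Δ = A_1−P = (-2.0000, -0.5000) → ‖Δ‖ = √4.2500 = 2.0616
L_2: Δ = A_2−P = (1.0000, 3.5000) → ‖Δ‖ = √13.2500 = 3.6401
L_3: Δ = A_3−P = (-2.0000, 3.5000) → ‖Δ‖ = √16.2500 = 4.0311
L_4: Δ = A_4−P = (-2.0000, -4.5000) → ‖Δ‖ = √24.2500 = 4.9244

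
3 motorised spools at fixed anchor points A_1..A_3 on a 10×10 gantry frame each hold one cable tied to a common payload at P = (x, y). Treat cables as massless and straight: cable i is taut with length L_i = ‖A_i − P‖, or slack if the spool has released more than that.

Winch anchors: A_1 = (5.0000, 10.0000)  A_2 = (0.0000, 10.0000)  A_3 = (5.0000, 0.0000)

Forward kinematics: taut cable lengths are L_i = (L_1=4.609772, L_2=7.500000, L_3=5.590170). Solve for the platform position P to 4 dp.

(6.0000, 5.5000)

each cable: (A_i−P)·(A_i−P) = L_i²; let c_i = ‖A_i‖²−L_i²
c_1 = 25.0000+100.0000−21.2500 = 103.7500
row 1: 10.0000x + 0.0000y = 60.0000  (c_2=43.7500)
row 2: 0.0000x + 20.0000y = 110.0000  (c_3=-6.2500)
Cramer on rows 1–2 → x = 6.0000, y = 5.5000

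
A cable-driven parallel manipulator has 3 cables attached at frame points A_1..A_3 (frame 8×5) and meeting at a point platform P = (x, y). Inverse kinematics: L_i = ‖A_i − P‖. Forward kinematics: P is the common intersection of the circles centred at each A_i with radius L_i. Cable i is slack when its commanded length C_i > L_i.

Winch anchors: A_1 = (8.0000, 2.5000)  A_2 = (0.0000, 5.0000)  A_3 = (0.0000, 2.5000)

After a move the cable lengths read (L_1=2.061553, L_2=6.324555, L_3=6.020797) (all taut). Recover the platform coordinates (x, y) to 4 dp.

expand ‖A_i−P‖²=L_i² and subtract eq 1 (q_i ≔ ‖A_i‖²−L_i²)
q_1 = 64.0000+6.2500−4.2500 = 66.0000
eq1−eq2 → [16.0000  -5.0000]·P = 81.0000
eq1−eq3 → [16.0000  0.0000]·P = 96.0000
2×2 solve → P = (6.0000, 3.0000)

(6.0000, 3.0000)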